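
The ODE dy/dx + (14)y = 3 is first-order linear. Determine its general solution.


P(x) = 14, Q(x) = 3; integrating factor μ = e^(14x).
(μ y)' = 3e^(14x) ⇒ μ y = (3/14)e^(14x) + C.
Divide by μ: y = 3/14 + Ce^(-14x).


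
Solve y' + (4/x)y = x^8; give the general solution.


P(x) = 4/x ⇒ μ = x^4.
(x^4 y)' = x^4·x^8 = x^12.
Integrate: x^4 y = x^13/(13) + C.
Solve for y: y = (1/13)x^9 + C/x^4.


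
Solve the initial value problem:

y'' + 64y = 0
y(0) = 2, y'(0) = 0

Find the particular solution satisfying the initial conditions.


Characteristic roots of r² + 64 = 0 are ±8i, so y = C₁cos(8x) + C₂sin(8x).
Apply y(0) = 2: C₁ = 2. Differentiate and apply y'(0) = 0: 8·C₂ = 0, so C₂ = 0.
Particular solution: y = 2cos(8x).


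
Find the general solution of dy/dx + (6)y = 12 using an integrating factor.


P(x) = 6, Q(x) = 12; integrating factor μ = e^(6x).
(μ y)' = 12e^(6x) ⇒ μ y = 2e^(6x) + C.
Divide by μ: y = 2 + Ce^(-6x).


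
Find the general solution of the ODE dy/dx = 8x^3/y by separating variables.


Separate variables: y dy = 8x^3 dx.
Integrate both sides: y²/2 = 2x^4 + C₀.
Multiply by 2: y² = 4x^4 + C.


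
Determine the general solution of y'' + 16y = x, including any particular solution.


Homogeneous: r² + 16 = 0 ⇒ r = ±4i, y_h = C₁cos(4x) + C₂sin(4x).
Polynomial forcing; try y_p = Ax + B. Then y_p'' + 16 y_p = 16(Ax + B) = x, so B = 0 and A = 1/16.
General solution: y = C₁cos(4x) + C₂sin(4x) + (1/16)x.


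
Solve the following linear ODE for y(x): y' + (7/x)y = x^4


P(x) = 7/x ⇒ μ = x^7.
(x^7 y)' = x^7·x^4 = x^11.
Integrate: x^7 y = x^12/(12) + C.
Solve for y: y = (1/12)x^5 + C/x^7.


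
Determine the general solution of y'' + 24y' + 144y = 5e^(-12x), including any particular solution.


Characteristic polynomial (r + 12)² = 0; repeated root r = -12.
y_h = (C₁ + C₂x)e^(-12x). Forcing matches the repeated root (resonance), so try y_p = Ax² e^(-12x).
Substitute and solve for A: 2A = 5, so A = 5/2.
General solution: y = (C₁ + C₂x + (5/2)x²)e^(-12x).


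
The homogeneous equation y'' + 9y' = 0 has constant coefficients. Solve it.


Characteristic equation: r² + 9r = 0.
Factor: (r + 9)(r - 0) = 0 ⇒ r = -9, 0 (distinct real).
General solution: y = C₁e^(-9x) + C₂.


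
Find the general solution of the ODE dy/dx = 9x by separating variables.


Integrate both sides with respect to x: y = ∫ 9x dx = (9/2)x^2 + C.


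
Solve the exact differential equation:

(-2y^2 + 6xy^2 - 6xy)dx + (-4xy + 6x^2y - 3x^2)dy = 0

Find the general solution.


Check exactness: ∂M/∂y = -4y + 12xy - 6x and ∂N/∂x = -4y + 12xy - 6x; equal, so the equation is exact.
Integrate M with respect to x (treating y as constant): ∫M dx = -2xy^2 + 3x^2y^2 - 3x^2y + h(y).
Differentiate w.r.t. y and set equal to N: all terms match, so h'(y) = 0 and h is a constant absorbed into C.
General solution: -2xy^2 + 3x^2y^2 - 3x^2y = C.


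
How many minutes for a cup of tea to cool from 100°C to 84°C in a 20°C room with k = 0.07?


From T(t) = T_a + (T₀ - T_a)e^(-kt), set T(t) = 84:
(84 - 20) / (100 - 20) = e^(-0.07t), so t = -ln(0.800)/0.07 ≈ 3.2 minutes.


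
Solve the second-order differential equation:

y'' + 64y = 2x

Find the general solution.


Homogeneous: r² + 64 = 0 ⇒ r = ±8i, y_h = C₁cos(8x) + C₂sin(8x).
Polynomial forcing; try y_p = Ax + B. Then y_p'' + 64 y_p = 64(Ax + B) = 2x, so B = 0 and A = 1/32.
General solution: y = C₁cos(8x) + C₂sin(8x) + (1/32)x.


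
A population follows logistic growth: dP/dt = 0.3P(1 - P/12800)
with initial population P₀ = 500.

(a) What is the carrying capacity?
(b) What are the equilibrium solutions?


Logistic ODE dP/dt = 0.3P(1 - P/12800) has equilibria where dP/dt = 0, i.e. P = 0 or P = 12800.
The coefficient (1 - P/K) = 0 when P = K, identifying K = 12800 as the carrying capacity.
(a) K = 12800; (b) equilibria P = 0 and P = 12800.


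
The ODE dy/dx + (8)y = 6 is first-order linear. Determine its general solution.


P(x) = 8, Q(x) = 6; integrating factor μ = e^(8x).
(μ y)' = 6e^(8x) ⇒ μ y = (3/4)e^(8x) + C.
Divide by μ: y = 3/4 + Ce^(-8x).


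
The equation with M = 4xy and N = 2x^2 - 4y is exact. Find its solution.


Check exactness: ∂M/∂y = 4x and ∂N/∂x = 4x; equal, so the equation is exact.
Integrate M with respect to x (treating y as constant): ∫M dx = 2x^2y + h(y).
Differentiate w.r.t. y and set equal to N: the x-dependent terms already match, leaving h'(y) = -4y. Integrate: h(y) = -2y^2.
So F(x,y) = 2x^2y - 2y^2.
General solution: 2x^2y - 2y^2 = C.


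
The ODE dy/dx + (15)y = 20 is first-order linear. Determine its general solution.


P(x) = 15, Q(x) = 20; integrating factor μ = e^(15x).
(μ y)' = 20e^(15x) ⇒ μ y = (4/3)e^(15x) + C.
Divide by μ: y = 4/3 + Ce^(-15x).


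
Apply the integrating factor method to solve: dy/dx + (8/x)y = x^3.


P(x) = 8/x ⇒ μ = x^8.
(x^8 y)' = x^11 ⇒ x^8 y = x^12/(12) + C.
Solve for y: y = (1/12)x^4 + C/x^8.


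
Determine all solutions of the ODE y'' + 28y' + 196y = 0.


Characteristic equation: r² + 28r + 196 = 0, i.e. (r + 14)² = 0.
Repeated root r = -14; include an x factor for the second linearly independent solution.
General solution: y = (C₁ + C₂x)e^(-14x).


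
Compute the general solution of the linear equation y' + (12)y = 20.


P(x) = 12, Q(x) = 20; integrating factor μ = e^(12x).
(μ y)' = 20e^(12x) ⇒ μ y = (5/3)e^(12x) + C.
Divide by μ: y = 5/3 + Ce^(-12x).


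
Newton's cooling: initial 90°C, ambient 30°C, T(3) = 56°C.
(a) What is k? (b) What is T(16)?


Newton's law: T(t) = T_a + (T₀ - T_a)e^(-kt).
(a) Use T(3) = 56: (56 - 30)/(90 - 30) = e^(-k·3), so k = -ln(0.433)/3 ≈ 0.2787.
(b) Apply k to t = 16: T(16) = 30 + (60)e^(-4.460) ≈ 30.7°C.


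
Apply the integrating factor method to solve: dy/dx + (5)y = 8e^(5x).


P(x) = 5 ⇒ μ = e^(5x).
(μ y)' = 8e^(10x) ⇒ μ y = (8/10)e^(10x) + C.
Divide by μ: y = (4/5)e^(5x) + Ce^(-5x).


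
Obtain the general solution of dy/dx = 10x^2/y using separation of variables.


Separate variables: y dy = 10x^2 dx.
Integrate both sides: y²/2 = (10/3)x^3 + C₀.
Multiply by 2: y² = (20/3)x^3 + C.


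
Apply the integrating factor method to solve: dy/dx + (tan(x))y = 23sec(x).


P(x) = tan(x) ⇒ μ = e^(∫tan(x)dx) = sec(x).
(sec(x) y)' = 23sec²(x) ⇒ sec(x) y = 23tan(x) + C.
Multiply by cos(x): y = 23sin(x) + C·cos(x).


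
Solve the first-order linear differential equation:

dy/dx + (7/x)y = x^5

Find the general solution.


P(x) = 7/x ⇒ μ = x^7.
(x^7 y)' = x^7·x^5 = x^12.
Integrate: x^7 y = x^13/(13) + C.
Solve for y: y = (1/13)x^6 + C/x^7.


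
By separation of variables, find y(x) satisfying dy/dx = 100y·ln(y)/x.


Separate: dy/[y ln(y)] = 100 dx/x.
Substitute u = ln(y): du/u = 100 dx/x.
Integrate: ln|ln(y)| = 100ln|x| + C₀, hence ln(y) = C·x^100.


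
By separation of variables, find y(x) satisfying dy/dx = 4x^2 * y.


Separate variables: dy/y = 4x^2 dx.
Integrate: ln|y| = (4/3)x^3 + C₀.
Exponentiate: y = Ce^((4/3)x^3).


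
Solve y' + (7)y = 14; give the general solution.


P(x) = 7, Q(x) = 14; integrating factor μ = e^(7x).
(μ y)' = 14e^(7x) ⇒ μ y = 2e^(7x) + C.
Divide by μ: y = 2 + Ce^(-7x).


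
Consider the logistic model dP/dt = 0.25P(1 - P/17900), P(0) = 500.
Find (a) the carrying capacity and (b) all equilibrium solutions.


Logistic ODE dP/dt = 0.25P(1 - P/17900) has equilibria where dP/dt = 0, i.e. P = 0 or P = 17900.
The coefficient (1 - P/K) = 0 when P = K, identifying K = 17900 as the carrying capacity.
(a) K = 17900; (b) equilibria P = 0 and P = 17900.


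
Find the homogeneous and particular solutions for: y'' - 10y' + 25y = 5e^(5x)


Characteristic polynomial (r - 5)² = 0; repeated root r = 5.
y_h = (C₁ + C₂x)e^(5x). Forcing matches the repeated root (resonance), so try y_p = Ax² e^(5x).
Substitute and solve for A: 2A = 5, so A = 5/2.
General solution: y = (C₁ + C₂x + (5/2)x²)e^(5x).


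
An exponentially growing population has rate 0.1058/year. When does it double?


Exponential growth: P(t) = P₀ e^(0.1058t). Set P(t)/P₀ = 2: e^(0.1058t) = 2.
Solve: t = ln(2)/0.1058 ≈ 6.55 years.


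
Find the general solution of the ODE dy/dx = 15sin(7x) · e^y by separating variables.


Separate: e^(-y) dy = 15sin(7x) dx.
Integrate: -e^(-y) = -(15/7)cos(7x) + C₀.
Rearrange: e^(-y) = (15/7)cos(7x) + C.


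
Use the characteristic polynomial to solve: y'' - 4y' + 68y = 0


Characteristic equation: r² - 4r + 68 = 0.
Discriminant is negative; roots r = 2 ± 8i (complex conjugate pair).
General solution uses e^(α x)(C₁ cos(β x) + C₂ sin(β x)): y = e^(2x)(C₁cos(8x) + C₂sin(8x)).


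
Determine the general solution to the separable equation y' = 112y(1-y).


Separate: dy/[y(1-y)] = 112 dx.
Partial fractions: 1/[y(1-y)] = 1/y + 1/(1-y).
Integrate: ln|y/(1-y)| = 112x + C₀.
Solve for y: y = 1/(1 + Ce^(-112x)).


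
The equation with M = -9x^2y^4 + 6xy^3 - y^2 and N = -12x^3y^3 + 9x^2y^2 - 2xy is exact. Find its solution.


Check exactness: ∂M/∂y = -36x^2y^3 + 18xy^2 - 2y and ∂N/∂x = -36x^2y^3 + 18xy^2 - 2y; equal, so the equation is exact.
Integrate M with respect to x (treating y as constant): ∫M dx = -3x^3y^4 + 3x^2y^3 - xy^2 + h(y).
Differentiate w.r.t. y and set equal to N: all terms match, so h'(y) = 0 and h is a constant absorbed into C.
General solution: -3x^3y^4 + 3x^2y^3 - xy^2 = C.


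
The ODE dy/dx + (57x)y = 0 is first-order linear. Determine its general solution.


P(x) = 57x ⇒ μ = e^((57/2)x²).
Q(x) = 0 so μ y is constant: y = Ce^(-(57/2)x²).


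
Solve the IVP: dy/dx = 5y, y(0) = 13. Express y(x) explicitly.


General solution of y' = 5y is y = Ce^(5x).
Apply y(0) = 13: C = 13.
Particular solution: y = 13e^(5x).


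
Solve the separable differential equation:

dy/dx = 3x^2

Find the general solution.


Integrate both sides with respect to x: y = ∫ 3x^2 dx = x^3 + C.


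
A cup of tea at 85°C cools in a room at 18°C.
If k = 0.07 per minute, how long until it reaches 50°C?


From T(t) = T_a + (T₀ - T_a)e^(-kt), set T(t) = 50:
(50 - 18) / (85 - 18) = e^(-0.07t), so t = -ln(0.478)/0.07 ≈ 10.6 minutes.


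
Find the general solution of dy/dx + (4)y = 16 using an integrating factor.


P(x) = 4, Q(x) = 16; integrating factor μ = e^(4x).
(μ y)' = 16e^(4x) ⇒ μ y = 4e^(4x) + C.
Divide by μ: y = 4 + Ce^(-4x).


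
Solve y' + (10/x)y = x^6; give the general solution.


P(x) = 10/x ⇒ μ = x^10.
(x^10 y)' = x^16 ⇒ x^10 y = x^17/(17) + C.
Solve for y: y = (1/17)x^7 + C/x^10.


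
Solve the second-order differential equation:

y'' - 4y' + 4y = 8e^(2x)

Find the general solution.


Characteristic polynomial (r - 2)² = 0; repeated root r = 2.
y_h = (C₁ + C₂x)e^(2x). Forcing matches the repeated root (resonance), so try y_p = Ax² e^(2x).
Substitute and solve for A: 2A = 8, so A = 4.
General solution: y = (C₁ + C₂x + 4x²)e^(2x).


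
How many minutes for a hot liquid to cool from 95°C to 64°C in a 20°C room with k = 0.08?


From T(t) = T_a + (T₀ - T_a)e^(-kt), set T(t) = 64:
(64 - 20) / (95 - 20) = e^(-0.08t), so t = -ln(0.587)/0.08 ≈ 6.7 minutes.


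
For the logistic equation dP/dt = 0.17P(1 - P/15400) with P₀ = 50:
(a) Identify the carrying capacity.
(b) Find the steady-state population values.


Logistic ODE dP/dt = 0.17P(1 - P/15400) has equilibria where dP/dt = 0, i.e. P = 0 or P = 15400.
The coefficient (1 - P/K) = 0 when P = K, identifying K = 15400 as the carrying capacity.
(a) K = 15400; (b) equilibria P = 0 and P = 15400.


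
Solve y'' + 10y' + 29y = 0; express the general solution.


Characteristic equation: r² + 10r + 29 = 0.
Discriminant is negative; roots r = -5 ± 2i (complex conjugate pair).
General solution uses e^(α x)(C₁ cos(β x) + C₂ sin(β x)): y = e^(-5x)(C₁cos(2x) + C₂sin(2x)).


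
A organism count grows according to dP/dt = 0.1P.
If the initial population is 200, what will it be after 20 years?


The ODE dP/dt = 0.1P has solution P(t) = P(0)e^(0.1t).
Substitute P(0) = 200 and t = 20: P(20) = 200 e^(2.00) ≈ 1478.


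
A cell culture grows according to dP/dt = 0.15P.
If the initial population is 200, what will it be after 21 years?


The ODE dP/dt = 0.15P has solution P(t) = P(0)e^(0.15t).
Substitute P(0) = 200 and t = 21: P(21) = 200 e^(3.15) ≈ 4667.


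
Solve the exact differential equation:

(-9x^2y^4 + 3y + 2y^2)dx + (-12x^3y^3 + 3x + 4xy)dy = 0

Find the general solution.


Check exactness: ∂M/∂y = -36x^2y^3 + 3 + 4y and ∂N/∂x = -36x^2y^3 + 3 + 4y; equal, so the equation is exact.
Integrate M with respect to x (treating y as constant): ∫M dx = -3x^3y^4 + 3xy + 2xy^2 + h(y).
Differentiate w.r.t. y and set equal to N: all terms match, so h'(y) = 0 and h is a constant absorbed into C.
General solution: -3x^3y^4 + 3xy + 2xy^2 = C.


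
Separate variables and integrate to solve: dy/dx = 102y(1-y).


Separate: dy/[y(1-y)] = 102 dx.
Partial fractions: 1/[y(1-y)] = 1/y + 1/(1-y).
Integrate: ln|y/(1-y)| = 102x + C₀.
Solve for y: y = 1/(1 + Ce^(-102x)).


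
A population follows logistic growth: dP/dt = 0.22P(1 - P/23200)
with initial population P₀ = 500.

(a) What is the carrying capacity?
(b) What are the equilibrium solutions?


Logistic ODE dP/dt = 0.22P(1 - P/23200) has equilibria where dP/dt = 0, i.e. P = 0 or P = 23200.
The coefficient (1 - P/K) = 0 when P = K, identifying K = 23200 as the carrying capacity.
(a) K = 23200; (b) equilibria P = 0 and P = 23200.


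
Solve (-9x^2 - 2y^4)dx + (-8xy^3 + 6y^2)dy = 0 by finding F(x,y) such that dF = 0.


Check exactness: ∂M/∂y = -8y^3 and ∂N/∂x = -8y^3; equal, so the equation is exact.
Integrate M with respect to x (treating y as constant): ∫M dx = -3x^3 - 2xy^4 + h(y).
Differentiate w.r.t. y and set equal to N: the x-dependent terms already match, leaving h'(y) = 6y^2. Integrate: h(y) = 2y^3.
So F(x,y) = -3x^3 - 2xy^4 + 2y^3.
General solution: -3x^3 - 2xy^4 + 2y^3 = C.


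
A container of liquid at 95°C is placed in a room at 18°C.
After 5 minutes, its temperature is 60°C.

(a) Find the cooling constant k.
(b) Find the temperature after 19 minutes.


Newton's law: T(t) = T_a + (T₀ - T_a)e^(-kt).
(a) Use T(5) = 60: (60 - 18)/(95 - 18) = e^(-k·5), so k = -ln(0.545)/5 ≈ 0.1212.
(b) Apply k to t = 19: T(19) = 18 + (77)e^(-2.303) ≈ 25.7°C.


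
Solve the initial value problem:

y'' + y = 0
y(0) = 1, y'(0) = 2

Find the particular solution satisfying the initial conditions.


Characteristic roots of r² + 1 = 0 are ±1i, so y = C₁cos(x) + C₂sin(x).
Apply y(0) = 1: C₁ = 1. Differentiate and apply y'(0) = 2: 1·C₂ = 2, so C₂ = 2.
Particular solution: y = cos(x) + 2sin(x).


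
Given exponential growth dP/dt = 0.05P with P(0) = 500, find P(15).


The ODE dP/dt = 0.05P has solution P(t) = P(0)e^(0.05t).
Substitute P(0) = 500 and t = 15: P(15) = 500 e^(0.75) ≈ 1059.


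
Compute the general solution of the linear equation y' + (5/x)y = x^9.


P(x) = 5/x ⇒ μ = x^5.
(x^5 y)' = x^5·x^9 = x^14.
Integrate: x^5 y = x^15/(15) + C.
Solve for y: y = (1/15)x^10 + C/x^5.


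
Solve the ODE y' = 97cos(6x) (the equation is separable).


g(y) = 1, so integrate directly: y = ∫ 97cos(6x) dx = (97/6)sin(6x) + C.


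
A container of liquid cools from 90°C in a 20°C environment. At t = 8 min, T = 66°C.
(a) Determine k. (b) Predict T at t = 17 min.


Newton's law: T(t) = T_a + (T₀ - T_a)e^(-kt).
(a) Use T(8) = 66: (66 - 20)/(90 - 20) = e^(-k·8), so k = -ln(0.657)/8 ≈ 0.0525.
(b) Apply k to t = 17: T(17) = 20 + (70)e^(-0.892) ≈ 48.7°C.


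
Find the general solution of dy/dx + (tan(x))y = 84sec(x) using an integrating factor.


P(x) = tan(x) ⇒ μ = e^(∫tan(x)dx) = sec(x).
(sec(x) y)' = 84sec²(x) ⇒ sec(x) y = 84tan(x) + C.
Multiply by cos(x): y = 84sin(x) + C·cos(x).


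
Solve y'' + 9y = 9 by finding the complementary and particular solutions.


Homogeneous part: r² + 9 = 0 ⇒ r = ±3i, so y_h = C₁cos(3x) + C₂sin(3x).
Try constant y_p = A; plug in: 9A = 9 ⇒ A = 1.
General solution: y = C₁cos(3x) + C₂sin(3x) + 1.


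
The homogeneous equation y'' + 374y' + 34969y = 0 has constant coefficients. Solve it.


Characteristic equation: r² + 374r + 34969 = 0, i.e. (r + 187)² = 0.
Repeated root r = -187; include an x factor for the second linearly independent solution.
General solution: y = (C₁ + C₂x)e^(-187x).


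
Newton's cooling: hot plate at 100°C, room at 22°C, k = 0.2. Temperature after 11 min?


Newton's law: dT/dt = -k(T - T_a) has solution T(t) = T_a + (T₀ - T_a)e^(-kt).
Plug in T_a = 22, T₀ = 100, k = 0.2, t = 11: T(11) = 22 + (78)e^(-2.20) ≈ 30.6°C.


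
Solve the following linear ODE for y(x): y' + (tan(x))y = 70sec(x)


P(x) = tan(x) ⇒ μ = e^(∫tan(x)dx) = sec(x).
(sec(x) y)' = 70sec²(x) ⇒ sec(x) y = 70tan(x) + C.
Multiply by cos(x): y = 70sin(x) + C·cos(x).


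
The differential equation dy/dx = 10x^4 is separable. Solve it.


Integrate both sides with respect to x: y = ∫ 10x^4 dx = 2x^5 + C.


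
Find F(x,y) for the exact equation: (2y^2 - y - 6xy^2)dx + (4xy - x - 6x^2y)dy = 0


Check exactness: ∂M/∂y = 4y - 1 - 12xy and ∂N/∂x = 4y - 1 - 12xy; equal, so the equation is exact.
Integrate M with respect to x (treating y as constant): ∫M dx = 2xy^2 - xy - 3x^2y^2 + h(y).
Differentiate w.r.t. y and set equal to N: all terms match, so h'(y) = 0 and h is a constant absorbed into C.
General solution: 2xy^2 - xy - 3x^2y^2 = C.


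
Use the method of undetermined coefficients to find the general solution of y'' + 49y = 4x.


Homogeneous: r² + 49 = 0 ⇒ r = ±7i, y_h = C₁cos(7x) + C₂sin(7x).
Polynomial forcing; try y_p = Ax + B. Then y_p'' + 49 y_p = 49(Ax + B) = 4x, so B = 0 and A = 4/49.
General solution: y = C₁cos(7x) + C₂sin(7x) + (4/49)x.


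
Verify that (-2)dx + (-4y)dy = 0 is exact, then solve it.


Check exactness: ∂M/∂y = 0 and ∂N/∂x = 0; equal, so the equation is exact.
Integrate M with respect to x (treating y as constant): ∫M dx = -2x + h(y).
Differentiate w.r.t. y and set equal to N: the x-dependent terms already match, leaving h'(y) = -4y. Integrate: h(y) = -2y^2.
So F(x,y) = -2x - 2y^2.
General solution: -2x - 2y^2 = C.


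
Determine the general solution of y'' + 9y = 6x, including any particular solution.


Homogeneous: r² + 9 = 0 ⇒ r = ±3i, y_h = C₁cos(3x) + C₂sin(3x).
Polynomial forcing; try y_p = Ax + B. Then y_p'' + 9 y_p = 9(Ax + B) = 6x, so B = 0 and A = 2/3.
General solution: y = C₁cos(3x) + C₂sin(3x) + (2/3)x.


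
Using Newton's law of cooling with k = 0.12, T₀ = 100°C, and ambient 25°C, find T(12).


Newton's law: dT/dt = -k(T - T_a) has solution T(t) = T_a + (T₀ - T_a)e^(-kt).
Plug in T_a = 25, T₀ = 100, k = 0.12, t = 12: T(12) = 25 + (75)e^(-1.44) ≈ 42.8°C.


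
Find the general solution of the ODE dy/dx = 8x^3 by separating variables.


Integrate both sides with respect to x: y = ∫ 8x^3 dx = 2x^4 + C.


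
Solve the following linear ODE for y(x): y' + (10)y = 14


P(x) = 10, Q(x) = 14; integrating factor μ = e^(10x).
(μ y)' = 14e^(10x) ⇒ μ y = (7/5)e^(10x) + C.
Divide by μ: y = 7/5 + Ce^(-10x).


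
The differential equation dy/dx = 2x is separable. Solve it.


Integrate both sides with respect to x: y = ∫ 2x dx = x^2 + C.


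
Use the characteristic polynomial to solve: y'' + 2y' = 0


Characteristic equation: r² + 2r = 0.
Factor: (r - 0)(r + 2) = 0 ⇒ r = 0, -2 (distinct real).
General solution: y = C₁ + C₂e^(-2x).


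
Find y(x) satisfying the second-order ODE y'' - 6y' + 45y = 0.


Characteristic equation: r² - 6r + 45 = 0.
Discriminant is negative; roots r = 3 ± 6i (complex conjugate pair).
General solution uses e^(α x)(C₁ cos(β x) + C₂ sin(β x)): y = e^(3x)(C₁cos(6x) + C₂sin(6x)).


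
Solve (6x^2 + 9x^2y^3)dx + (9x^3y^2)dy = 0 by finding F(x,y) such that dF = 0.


Check exactness: ∂M/∂y = 27x^2y^2 and ∂N/∂x = 27x^2y^2; equal, so the equation is exact.
Integrate M with respect to x (treating y as constant): ∫M dx = 2x^3 + 3x^3y^3 + h(y).
Differentiate w.r.t. y and set equal to N: all terms match, so h'(y) = 0 and h is a constant absorbed into C.
General solution: 2x^3 + 3x^3y^3 = C.


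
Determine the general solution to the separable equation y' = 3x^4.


Integrate both sides with respect to x: y = ∫ 3x^4 dx = (3/5)x^5 + C.


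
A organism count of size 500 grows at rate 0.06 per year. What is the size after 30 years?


The ODE dP/dt = 0.06P has solution P(t) = P(0)e^(0.06t).
Substitute P(0) = 500 and t = 30: P(30) = 500 e^(1.80) ≈ 3025.


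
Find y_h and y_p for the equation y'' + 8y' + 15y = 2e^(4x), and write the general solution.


Characteristic roots of r² + 8r + 15 = 0 are -5, -3.
y_h = C₁e^(-5x) + C₂e^(-3x).
Forcing exponent 4 is not a characteristic root; try y_p = Ae^(4x).
Substitute: A·(16 + (8)·4 + (15)) = A·63 = 2, so A = 2/63.
General solution: y = C₁e^(-5x) + C₂e^(-3x) + (2/63)e^(4x).


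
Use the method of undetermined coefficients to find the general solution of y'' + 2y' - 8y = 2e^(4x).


Characteristic roots of r² + 2r - 8 = 0 are -4, 2.
y_h = C₁e^(-4x) + C₂e^(2x).
Forcing exponent 4 is not a characteristic root; try y_p = Ae^(4x).
Substitute: A·(16 + (2)·4 + (-8)) = A·16 = 2, so A = 1/8.
General solution: y = C₁e^(-4x) + C₂e^(2x) + (1/8)e^(4x).


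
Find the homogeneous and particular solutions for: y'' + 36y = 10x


Homogeneous: r² + 36 = 0 ⇒ r = ±6i, y_h = C₁cos(6x) + C₂sin(6x).
Polynomial forcing; try y_p = Ax + B. Then y_p'' + 36 y_p = 36(Ax + B) = 10x, so B = 0 and A = 5/18.
General solution: y = C₁cos(6x) + C₂sin(6x) + (5/18)x.


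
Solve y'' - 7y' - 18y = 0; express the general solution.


Characteristic equation: r² - 7r - 18 = 0.
Factor: (r - 9)(r + 2) = 0 ⇒ r = 9, -2 (distinct real).
General solution: y = C₁e^(9x) + C₂e^(-2x).


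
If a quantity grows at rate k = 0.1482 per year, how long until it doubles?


Exponential growth: P(t) = P₀ e^(0.1482t). Set P(t)/P₀ = 2: e^(0.1482t) = 2.
Solve: t = ln(2)/0.1482 ≈ 4.68 years.


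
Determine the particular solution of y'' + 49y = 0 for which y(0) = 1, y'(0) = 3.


Characteristic roots of r² + 49 = 0 are ±7i, so y = C₁cos(7x) + C₂sin(7x).
Apply y(0) = 1: C₁ = 1. Differentiate and apply y'(0) = 3: 7·C₂ = 3, so C₂ = 3/7.
Particular solution: y = cos(7x) + (3/7)sin(7x).


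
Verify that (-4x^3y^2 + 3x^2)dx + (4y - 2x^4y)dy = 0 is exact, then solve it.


Check exactness: ∂M/∂y = -8x^3y and ∂N/∂x = -8x^3y; equal, so the equation is exact.
Integrate M with respect to x (treating y as constant): ∫M dx = -x^4y^2 + x^3 + h(y).
Differentiate w.r.t. y and set equal to N: the x-dependent terms already match, leaving h'(y) = 4y. Integrate: h(y) = 2y^2.
So F(x,y) = 2y^2 - x^4y^2 + x^3.
General solution: 2y^2 - x^4y^2 + x^3 = C.


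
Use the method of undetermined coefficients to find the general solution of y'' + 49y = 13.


Homogeneous part: r² + 49 = 0 ⇒ r = ±7i, so y_h = C₁cos(7x) + C₂sin(7x).
Try constant y_p = A; plug in: 49A = 13 ⇒ A = 13/49.
General solution: y = C₁cos(7x) + C₂sin(7x) + 13/49.


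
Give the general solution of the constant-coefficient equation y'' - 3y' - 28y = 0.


Characteristic equation: r² - 3r - 28 = 0.
Factor: (r - 7)(r + 4) = 0 ⇒ r = 7, -4 (distinct real).
General solution: y = C₁e^(7x) + C₂e^(-4x).


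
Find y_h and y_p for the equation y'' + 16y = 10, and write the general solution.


Homogeneous part: r² + 16 = 0 ⇒ r = ±4i, so y_h = C₁cos(4x) + C₂sin(4x).
Try constant y_p = A; plug in: 16A = 10 ⇒ A = 5/8.
General solution: y = C₁cos(4x) + C₂sin(4x) + 5/8.


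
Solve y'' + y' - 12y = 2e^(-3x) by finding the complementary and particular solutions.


Characteristic roots of r² + r - 12 = 0 are -4, 3.
y_h = C₁e^(-4x) + C₂e^(3x).
Forcing exponent -3 is not a characteristic root; try y_p = Ae^(-3x).
Substitute: A·(9 + (1)·-3 + (-12)) = A·-6 = 2, so A = -1/3.
General solution: y = C₁e^(-4x) + C₂e^(3x) - (1/3)e^(-3x).


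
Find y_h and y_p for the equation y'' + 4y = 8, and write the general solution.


Homogeneous part: r² + 4 = 0 ⇒ r = ±2i, so y_h = C₁cos(2x) + C₂sin(2x).
Try constant y_p = A; plug in: 4A = 8 ⇒ A = 2.
General solution: y = C₁cos(2x) + C₂sin(2x) + 2.


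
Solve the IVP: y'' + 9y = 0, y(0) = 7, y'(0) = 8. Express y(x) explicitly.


Characteristic roots of r² + 9 = 0 are ±3i, so y = C₁cos(3x) + C₂sin(3x).
Apply y(0) = 7: C₁ = 7. Differentiate and apply y'(0) = 8: 3·C₂ = 8, so C₂ = 8/3.
Particular solution: y = 7cos(3x) + (8/3)sin(3x).


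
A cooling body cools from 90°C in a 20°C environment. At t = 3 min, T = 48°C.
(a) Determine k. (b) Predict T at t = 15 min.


Newton's law: T(t) = T_a + (T₀ - T_a)e^(-kt).
(a) Use T(3) = 48: (48 - 20)/(90 - 20) = e^(-k·3), so k = -ln(0.400)/3 ≈ 0.3054.
(b) Apply k to t = 15: T(15) = 20 + (70)e^(-4.581) ≈ 20.7°C.


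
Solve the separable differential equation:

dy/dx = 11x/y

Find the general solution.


Separate variables: y dy = 11x dx.
Integrate both sides: y²/2 = (11/2)x^2 + C₀.
Multiply by 2: y² = 11x^2 + C.


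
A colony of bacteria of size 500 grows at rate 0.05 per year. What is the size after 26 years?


The ODE dP/dt = 0.05P has solution P(t) = P(0)e^(0.05t).
Substitute P(0) = 500 and t = 26: P(26) = 500 e^(1.30) ≈ 1835.


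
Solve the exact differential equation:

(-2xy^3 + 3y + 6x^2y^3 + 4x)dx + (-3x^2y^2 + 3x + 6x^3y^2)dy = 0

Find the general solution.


Check exactness: ∂M/∂y = -6xy^2 + 3 + 18x^2y^2 and ∂N/∂x = -6xy^2 + 3 + 18x^2y^2; equal, so the equation is exact.
Integrate M with respect to x (treating y as constant): ∫M dx = -x^2y^3 + 3xy + 2x^3y^3 + 2x^2 + h(y).
Differentiate w.r.t. y and set equal to N: all terms match, so h'(y) = 0 and h is a constant absorbed into C.
General solution: -x^2y^3 + 3xy + 2x^3y^3 + 2x^2 = C.


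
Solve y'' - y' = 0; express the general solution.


Characteristic equation: r² - r = 0.
Factor: (r - 1)(r - 0) = 0 ⇒ r = 1, 0 (distinct real).
General solution: y = C₁e^(x) + C₂.


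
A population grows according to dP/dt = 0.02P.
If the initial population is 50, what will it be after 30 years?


The ODE dP/dt = 0.02P has solution P(t) = P(0)e^(0.02t).
Substitute P(0) = 50 and t = 30: P(30) = 50 e^(0.60) ≈ 91.


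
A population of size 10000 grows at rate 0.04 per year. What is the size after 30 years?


The ODE dP/dt = 0.04P has solution P(t) = P(0)e^(0.04t).
Substitute P(0) = 10000 and t = 30: P(30) = 10000 e^(1.20) ≈ 33201.


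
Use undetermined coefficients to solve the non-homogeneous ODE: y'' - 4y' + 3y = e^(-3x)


Characteristic roots of r² - 4r + 3 = 0 are 3, 1.
y_h = C₁e^(3x) + C₂e^(x).
Forcing exponent -3 is not a characteristic root; try y_p = Ae^(-3x).
Substitute: A·(9 + (-4)·-3 + (3)) = A·24 = 1, so A = 1/24.
General solution: y = C₁e^(3x) + C₂e^(x) + (1/24)e^(-3x).


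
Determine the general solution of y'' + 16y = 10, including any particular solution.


Homogeneous part: r² + 16 = 0 ⇒ r = ±4i, so y_h = C₁cos(4x) + C₂sin(4x).
Try constant y_p = A; plug in: 16A = 10 ⇒ A = 5/8.
General solution: y = C₁cos(4x) + C₂sin(4x) + 5/8.


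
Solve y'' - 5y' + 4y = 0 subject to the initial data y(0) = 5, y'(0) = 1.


Characteristic roots of r² - 5r + 4 = 0 are 1, 4.
General solution y = c₁ e^(x) + c₂ e^(4x).
Apply y(0) = 5: c₁ + c₂ = 5. Apply y'(0) = 1: 1 c₁ + 4 c₂ = 1.
Solve: c₁ = 19/3, c₂ = -4/3.
Particular solution: y = (19/3)e^(x) - (4/3)e^(4x).


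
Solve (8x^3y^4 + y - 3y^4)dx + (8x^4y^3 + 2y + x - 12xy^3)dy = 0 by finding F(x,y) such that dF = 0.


Check exactness: ∂M/∂y = 32x^3y^3 + 1 - 12y^3 and ∂N/∂x = 32x^3y^3 + 1 - 12y^3; equal, so the equation is exact.
Integrate M with respect to x (treating y as constant): ∫M dx = 2x^4y^4 + xy - 3xy^4 + h(y).
Differentiate w.r.t. y and set equal to N: the x-dependent terms already match, leaving h'(y) = 2y. Integrate: h(y) = y^2.
So F(x,y) = 2x^4y^4 + y^2 + xy - 3xy^4.
General solution: 2x^4y^4 + y^2 + xy - 3xy^4 = C.


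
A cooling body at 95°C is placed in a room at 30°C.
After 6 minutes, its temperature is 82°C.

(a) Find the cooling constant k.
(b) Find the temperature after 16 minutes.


Newton's law: T(t) = T_a + (T₀ - T_a)e^(-kt).
(a) Use T(6) = 82: (82 - 30)/(95 - 30) = e^(-k·6), so k = -ln(0.800)/6 ≈ 0.0372.
(b) Apply k to t = 16: T(16) = 30 + (65)e^(-0.595) ≈ 65.8°C.


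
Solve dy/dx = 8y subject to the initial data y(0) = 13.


General solution of y' = 8y is y = Ce^(8x).
Apply y(0) = 13: C = 13.
Particular solution: y = 13e^(8x).


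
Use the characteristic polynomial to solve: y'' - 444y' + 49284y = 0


Characteristic equation: r² - 444r + 49284 = 0, i.e. (r - 222)² = 0.
Repeated root r = 222; include an x factor for the second linearly independent solution.
General solution: y = (C₁ + C₂x)e^(222x).


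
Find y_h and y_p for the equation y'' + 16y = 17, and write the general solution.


Homogeneous part: r² + 16 = 0 ⇒ r = ±4i, so y_h = C₁cos(4x) + C₂sin(4x).
Try constant y_p = A; plug in: 16A = 17 ⇒ A = 17/16.
General solution: y = C₁cos(4x) + C₂sin(4x) + 17/16.


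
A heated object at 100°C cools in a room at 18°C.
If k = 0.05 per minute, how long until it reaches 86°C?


From T(t) = T_a + (T₀ - T_a)e^(-kt), set T(t) = 86:
(86 - 18) / (100 - 18) = e^(-0.05t), so t = -ln(0.829)/0.05 ≈ 3.7 minutes.


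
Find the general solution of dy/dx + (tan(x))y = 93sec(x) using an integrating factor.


P(x) = tan(x) ⇒ μ = e^(∫tan(x)dx) = sec(x).
(sec(x) y)' = 93sec²(x) ⇒ sec(x) y = 93tan(x) + C.
Multiply by cos(x): y = 93sin(x) + C·cos(x).


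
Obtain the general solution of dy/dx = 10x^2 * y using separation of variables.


Separate variables: dy/y = 10x^2 dx.
Integrate: ln|y| = (10/3)x^3 + C₀.
Exponentiate: y = Ce^((10/3)x^3).


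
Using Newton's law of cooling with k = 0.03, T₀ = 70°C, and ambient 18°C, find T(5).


Newton's law: dT/dt = -k(T - T_a) has solution T(t) = T_a + (T₀ - T_a)e^(-kt).
Plug in T_a = 18, T₀ = 70, k = 0.03, t = 5: T(5) = 18 + (52)e^(-0.15) ≈ 62.8°C.


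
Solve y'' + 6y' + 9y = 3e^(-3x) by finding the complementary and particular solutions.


Characteristic polynomial (r + 3)² = 0; repeated root r = -3.
y_h = (C₁ + C₂x)e^(-3x). Forcing matches the repeated root (resonance), so try y_p = Ax² e^(-3x).
Substitute and solve for A: 2A = 3, so A = 3/2.
General solution: y = (C₁ + C₂x + (3/2)x²)e^(-3x).


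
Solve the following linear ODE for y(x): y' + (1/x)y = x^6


P(x) = 1/x ⇒ μ = x^1.
(x^1 y)' = x^1·x^6 = x^7.
Integrate: x^1 y = x^8/(8) + C.
Solve for y: y = (1/8)x^7 + C/x^1.


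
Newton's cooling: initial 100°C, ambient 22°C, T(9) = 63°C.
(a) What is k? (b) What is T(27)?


Newton's law: T(t) = T_a + (T₀ - T_a)e^(-kt).
(a) Use T(9) = 63: (63 - 22)/(100 - 22) = e^(-k·9), so k = -ln(0.526)/9 ≈ 0.0715.
(b) Apply k to t = 27: T(27) = 22 + (78)e^(-1.929) ≈ 33.3°C.


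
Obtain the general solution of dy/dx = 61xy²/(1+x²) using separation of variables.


Separate: dy/y² = 61x/(1+x²) dx.
Integrate LHS: ∫ dy/y² = -1/y.
Integrate RHS via u = 1+x²: (61/2)ln(1+x²) + C.
Result: -1/y = (61/2)ln(1+x²) + C.


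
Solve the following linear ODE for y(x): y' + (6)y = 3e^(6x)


P(x) = 6 ⇒ μ = e^(6x).
(μ y)' = 3e^(12x) ⇒ μ y = (3/12)e^(12x) + C.
Divide by μ: y = (1/4)e^(6x) + Ce^(-6x).


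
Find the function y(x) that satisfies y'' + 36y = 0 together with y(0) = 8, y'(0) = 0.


Characteristic roots of r² + 36 = 0 are ±6i, so y = C₁cos(6x) + C₂sin(6x).
Apply y(0) = 8: C₁ = 8. Differentiate and apply y'(0) = 0: 6·C₂ = 0, so C₂ = 0.
Particular solution: y = 8cos(6x).


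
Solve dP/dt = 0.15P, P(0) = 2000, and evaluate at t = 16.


The ODE dP/dt = 0.15P has solution P(t) = P(0)e^(0.15t).
Substitute P(0) = 2000 and t = 16: P(16) = 2000 e^(2.40) ≈ 22046.


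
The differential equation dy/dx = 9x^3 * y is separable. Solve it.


Separate variables: dy/y = 9x^3 dx.
Integrate: ln|y| = (9/4)x^4 + C₀.
Exponentiate: y = Ce^((9/4)x^4).


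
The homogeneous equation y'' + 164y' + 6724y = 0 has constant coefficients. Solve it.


Characteristic equation: r² + 164r + 6724 = 0, i.e. (r + 82)² = 0.
Repeated root r = -82; include an x factor for the second linearly independent solution.
General solution: y = (C₁ + C₂x)e^(-82x).


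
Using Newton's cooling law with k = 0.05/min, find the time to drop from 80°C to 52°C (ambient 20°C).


From T(t) = T_a + (T₀ - T_a)e^(-kt), set T(t) = 52:
(52 - 20) / (80 - 20) = e^(-0.05t), so t = -ln(0.533)/0.05 ≈ 12.6 minutes.


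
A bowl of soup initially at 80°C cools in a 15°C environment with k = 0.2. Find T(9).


Newton's law: dT/dt = -k(T - T_a) has solution T(t) = T_a + (T₀ - T_a)e^(-kt).
Plug in T_a = 15, T₀ = 80, k = 0.2, t = 9: T(9) = 15 + (65)e^(-1.80) ≈ 25.7°C.


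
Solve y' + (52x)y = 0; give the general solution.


P(x) = 52x ⇒ μ = e^(26x²).
Q(x) = 0 so μ y is constant: y = Ce^(-26x²).


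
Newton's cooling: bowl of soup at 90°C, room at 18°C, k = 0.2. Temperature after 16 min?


Newton's law: dT/dt = -k(T - T_a) has solution T(t) = T_a + (T₀ - T_a)e^(-kt).
Plug in T_a = 18, T₀ = 90, k = 0.2, t = 16: T(16) = 18 + (72)e^(-3.20) ≈ 20.9°C.


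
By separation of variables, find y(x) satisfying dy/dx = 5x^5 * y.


Separate variables: dy/y = 5x^5 dx.
Integrate: ln|y| = (5/6)x^6 + C₀.
Exponentiate: y = Ce^((5/6)x^6).


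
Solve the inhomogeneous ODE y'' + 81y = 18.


Homogeneous part: r² + 81 = 0 ⇒ r = ±9i, so y_h = C₁cos(9x) + C₂sin(9x).
Try constant y_p = A; plug in: 81A = 18 ⇒ A = 2/9.
General solution: y = C₁cos(9x) + C₂sin(9x) + 2/9.


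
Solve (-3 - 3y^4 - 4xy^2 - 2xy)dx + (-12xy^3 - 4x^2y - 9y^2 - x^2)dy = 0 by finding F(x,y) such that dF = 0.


Check exactness: ∂M/∂y = -12y^3 - 8xy - 2x and ∂N/∂x = -12y^3 - 8xy - 2x; equal, so the equation is exact.
Integrate M with respect to x (treating y as constant): ∫M dx = -3x - 3xy^4 - 2x^2y^2 - x^2y + h(y).
Differentiate w.r.t. y and set equal to N: the x-dependent terms already match, leaving h'(y) = -9y^2. Integrate: h(y) = -3y^3.
So F(x,y) = -3x - 3xy^4 - 2x^2y^2 - 3y^3 - x^2y.
General solution: -3x - 3xy^4 - 2x^2y^2 - 3y^3 - x^2y = C.


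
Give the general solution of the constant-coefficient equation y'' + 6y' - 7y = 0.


Characteristic equation: r² + 6r - 7 = 0.
Factor: (r + 7)(r - 1) = 0 ⇒ r = -7, 1 (distinct real).
General solution: y = C₁e^(-7x) + C₂e^(x).


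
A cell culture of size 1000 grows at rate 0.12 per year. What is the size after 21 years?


The ODE dP/dt = 0.12P has solution P(t) = P(0)e^(0.12t).
Substitute P(0) = 1000 and t = 21: P(21) = 1000 e^(2.52) ≈ 12429.


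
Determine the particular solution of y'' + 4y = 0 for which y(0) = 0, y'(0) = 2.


Characteristic roots of r² + 4 = 0 are ±2i, so y = C₁cos(2x) + C₂sin(2x).
Apply y(0) = 0: C₁ = 0. Differentiate and apply y'(0) = 2: 2·C₂ = 2, so C₂ = 1.
Particular solution: y = sin(2x).


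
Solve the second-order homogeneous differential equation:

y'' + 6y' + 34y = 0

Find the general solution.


Characteristic equation: r² + 6r + 34 = 0.
Discriminant is negative; roots r = -3 ± 5i (complex conjugate pair).
General solution uses e^(α x)(C₁ cos(β x) + C₂ sin(β x)): y = e^(-3x)(C₁cos(5x) + C₂sin(5x)).


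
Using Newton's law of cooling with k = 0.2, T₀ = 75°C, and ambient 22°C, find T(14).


Newton's law: dT/dt = -k(T - T_a) has solution T(t) = T_a + (T₀ - T_a)e^(-kt).
Plug in T_a = 22, T₀ = 75, k = 0.2, t = 14: T(14) = 22 + (53)e^(-2.80) ≈ 25.2°C.


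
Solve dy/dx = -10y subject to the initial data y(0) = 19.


General solution of y' = -10y is y = Ce^(-10x).
Apply y(0) = 19: C = 19.
Particular solution: y = 19e^(-10x).


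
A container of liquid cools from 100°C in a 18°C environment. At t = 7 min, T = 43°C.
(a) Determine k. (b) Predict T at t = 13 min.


Newton's law: T(t) = T_a + (T₀ - T_a)e^(-kt).
(a) Use T(7) = 43: (43 - 18)/(100 - 18) = e^(-k·7), so k = -ln(0.305)/7 ≈ 0.1697.
(b) Apply k to t = 13: T(13) = 18 + (82)e^(-2.206) ≈ 27.0°C.


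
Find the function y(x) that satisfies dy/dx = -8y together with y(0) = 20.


General solution of y' = -8y is y = Ce^(-8x).
Apply y(0) = 20: C = 20.
Particular solution: y = 20e^(-8x).


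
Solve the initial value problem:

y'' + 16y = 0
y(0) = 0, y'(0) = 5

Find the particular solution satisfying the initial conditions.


Characteristic roots of r² + 16 = 0 are ±4i, so y = C₁cos(4x) + C₂sin(4x).
Apply y(0) = 0: C₁ = 0. Differentiate and apply y'(0) = 5: 4·C₂ = 5, so C₂ = 5/4.
Particular solution: y = (5/4)sin(4x).


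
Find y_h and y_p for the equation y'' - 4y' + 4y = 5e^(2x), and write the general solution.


Characteristic polynomial (r - 2)² = 0; repeated root r = 2.
y_h = (C₁ + C₂x)e^(2x). Forcing matches the repeated root (resonance), so try y_p = Ax² e^(2x).
Substitute and solve for A: 2A = 5, so A = 5/2.
General solution: y = (C₁ + C₂x + (5/2)x²)e^(2x).


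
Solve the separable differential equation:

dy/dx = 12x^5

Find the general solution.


Integrate both sides with respect to x: y = ∫ 12x^5 dx = 2x^6 + C.


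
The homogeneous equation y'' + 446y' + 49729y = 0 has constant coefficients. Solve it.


Characteristic equation: r² + 446r + 49729 = 0, i.e. (r + 223)² = 0.
Repeated root r = -223; include an x factor for the second linearly independent solution.
General solution: y = (C₁ + C₂x)e^(-223x).


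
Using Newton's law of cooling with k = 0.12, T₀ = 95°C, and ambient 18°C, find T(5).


Newton's law: dT/dt = -k(T - T_a) has solution T(t) = T_a + (T₀ - T_a)e^(-kt).
Plug in T_a = 18, T₀ = 95, k = 0.12, t = 5: T(5) = 18 + (77)e^(-0.60) ≈ 60.3°C.


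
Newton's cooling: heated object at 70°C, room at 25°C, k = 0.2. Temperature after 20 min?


Newton's law: dT/dt = -k(T - T_a) has solution T(t) = T_a + (T₀ - T_a)e^(-kt).
Plug in T_a = 25, T₀ = 70, k = 0.2, t = 20: T(20) = 25 + (45)e^(-4.00) ≈ 25.8°C.


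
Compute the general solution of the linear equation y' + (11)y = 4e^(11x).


P(x) = 11 ⇒ μ = e^(11x).
(μ y)' = 4e^(22x) ⇒ μ y = (4/22)e^(22x) + C.
Divide by μ: y = (2/11)e^(11x) + Ce^(-11x).


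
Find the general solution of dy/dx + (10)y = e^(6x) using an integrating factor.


P(x) = 10 ⇒ μ = e^(10x).
(μ y)' = e^(16x) ⇒ μ y = e^(16x)/16 + C.
Divide by μ: y = (1/16)e^(6x) + Ce^(-10x).


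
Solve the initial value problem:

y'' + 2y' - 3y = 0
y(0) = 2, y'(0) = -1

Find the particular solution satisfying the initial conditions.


Characteristic roots of r² + 2r - 3 = 0 are 1, -3.
General solution y = c₁ e^(x) + c₂ e^(-3x).
Apply y(0) = 2: c₁ + c₂ = 2. Apply y'(0) = -1: 1 c₁ - 3 c₂ = -1.
Solve: c₁ = 5/4, c₂ = 3/4.
Particular solution: y = (5/4)e^(x) + (3/4)e^(-3x).


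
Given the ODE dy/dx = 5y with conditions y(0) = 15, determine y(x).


General solution of y' = 5y is y = Ce^(5x).
Apply y(0) = 15: C = 15.
Particular solution: y = 15e^(5x).


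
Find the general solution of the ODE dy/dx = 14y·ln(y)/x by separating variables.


Separate: dy/[y ln(y)] = 14 dx/x.
Substitute u = ln(y): du/u = 14 dx/x.
Integrate: ln|ln(y)| = 14ln|x| + C₀, hence ln(y) = C·x^14.
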